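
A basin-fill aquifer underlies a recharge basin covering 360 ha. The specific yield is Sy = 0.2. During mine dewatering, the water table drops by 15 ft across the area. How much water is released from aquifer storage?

ΔV ≈ 3.29 × 10^6 m³

A = 360 ha = 3.6 × 10^6 m²
Δh = 15 ft = 4.572 m
ΔV = Sy × A × Δh = 0.2 × 3.6 × 10^6 m² × 4.572 m = 3.292 × 10^6 m³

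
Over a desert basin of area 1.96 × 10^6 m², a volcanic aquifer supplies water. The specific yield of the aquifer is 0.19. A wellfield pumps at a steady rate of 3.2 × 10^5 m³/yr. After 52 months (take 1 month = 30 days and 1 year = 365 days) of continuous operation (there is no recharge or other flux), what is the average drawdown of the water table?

Δh ≈ 3.67 m

Q = 3.2 × 10^5 m³/yr = 876.7 m³/d
t = 52 months = 1560 d
ΔV = Q × t = 876.7 m³/d × 1560 d = 1.368 × 10^6 m³
Δh = ΔV / (Sy × A) = 1.368 × 10^6 / (0.19 × 1.96 × 10^6) = 3.673 m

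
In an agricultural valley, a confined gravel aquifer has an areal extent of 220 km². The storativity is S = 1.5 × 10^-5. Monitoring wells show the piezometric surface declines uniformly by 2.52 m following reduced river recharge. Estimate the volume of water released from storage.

ΔV ≈ 8320 m³

A = 220 km² = 2.2 × 10^8 m²
ΔV = S × A × Δh = 1.5 × 10^-5 × 2.2 × 10^8 m² × 2.52 m = 8316 m³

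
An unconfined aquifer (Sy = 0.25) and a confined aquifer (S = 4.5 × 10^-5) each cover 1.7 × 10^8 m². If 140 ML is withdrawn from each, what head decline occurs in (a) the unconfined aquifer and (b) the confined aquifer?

Δh_u ≈ 0.00329 m; Δh_c ≈ 18.3 m

ΔV = 140 ML = 1.4 × 10^5 m³
Unconfined: Δh_u = ΔV/(Sy·A) = 1.4 × 10^5/(0.25 × 1.7 × 10^8) = 0.003294 m
Confined: Δh_c = ΔV/(S·A) = 1.4 × 10^5/(4.5 × 10^-5 × 1.7 × 10^8) = 18.3 m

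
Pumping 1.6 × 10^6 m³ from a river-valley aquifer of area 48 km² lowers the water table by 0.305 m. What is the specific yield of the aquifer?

Sy ≈ 0.11

A = 48 km² = 4.8 × 10^7 m²
Sy = ΔV / (A × Δh) = 1.6 × 10^6 m³ / (4.8 × 10^7 m² × 0.305 m) = 0.1093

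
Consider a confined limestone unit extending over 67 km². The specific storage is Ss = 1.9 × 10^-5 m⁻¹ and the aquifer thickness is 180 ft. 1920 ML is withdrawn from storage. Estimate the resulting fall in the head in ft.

b = 180 ft = 54.86 m
S = Ss × b = 1.9 × 10^-5 m⁻¹ × 54.86 m = 1.042 × 10^-3
A = 67 km² = 6.7 × 10^7 m²
ΔV = 1920 ML = 1.92 × 10^6 m³
Δh = ΔV / (S × A) = 1.92 × 10^6 m³ / (0.001042 × 6.7 × 10^7 m²) = 27.49 m
Δh = 27.49 m = 90.19 ft

Δh ≈ 90.2 ft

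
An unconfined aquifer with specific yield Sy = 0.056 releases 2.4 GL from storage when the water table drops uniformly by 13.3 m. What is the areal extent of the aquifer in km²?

ΔV = 2.4 GL = 2.4 × 10^6 m³
A = ΔV / (Sy × Δh) = 2.4 × 10^6 / (0.056 × 13.3) = 3.222 × 10^6 m²
A = 3.222 × 10^6 m² = 3.222 km²

A ≈ 3.22 km²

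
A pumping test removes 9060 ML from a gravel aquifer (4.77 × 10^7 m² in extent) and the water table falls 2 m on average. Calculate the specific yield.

Sy ≈ 0.095

ΔV = 9060 ML = 9.06 × 10^6 m³
Sy = ΔV / (A × Δh) = 9.06 × 10^6 m³ / (4.77 × 10^7 m² × 2 m) = 0.09497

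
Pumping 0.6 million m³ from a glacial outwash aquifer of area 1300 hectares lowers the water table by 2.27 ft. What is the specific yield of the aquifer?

A = 1300 hectares = 1.3 × 10^7 m²
Δh = 2.27 ft = 0.6919 m
ΔV = 0.6 million m³ = 6 × 10^5 m³
Sy = ΔV / (A × Δh) = 6 × 10^5 m³ / (1.3 × 10^7 m² × 0.6919 m) = 0.06671

Sy ≈ 0.067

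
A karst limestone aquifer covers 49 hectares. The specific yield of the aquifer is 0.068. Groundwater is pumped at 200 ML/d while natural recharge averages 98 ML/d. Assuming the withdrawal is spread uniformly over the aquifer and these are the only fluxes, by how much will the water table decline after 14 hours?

Δh ≈ 1.79 m

A = 49 hectares = 4.9 × 10^5 m²
Net abstraction = 200 − 98 = 102 ML/d
Q_net = 102 ML/d = 1.02 × 10^5 m³/d
t = 14 hours = 0.5833 d
ΔV = Q × t = 1.02 × 10^5 m³/d × 0.5833 d = 59500 m³
Δh = ΔV / (Sy × A) = 59500 / (0.068 × 4.9 × 10^5) = 1.786 m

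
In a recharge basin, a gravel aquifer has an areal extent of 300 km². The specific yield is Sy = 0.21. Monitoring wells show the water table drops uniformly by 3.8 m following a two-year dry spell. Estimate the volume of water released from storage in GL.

A = 300 km² = 3 × 10^8 m²
ΔV = Sy × A × Δh = 0.21 × 3 × 10^8 m² × 3.8 m = 2.394 × 10^8 m³
ΔV = 2.394 × 10^8 m³ = 239.4 GL

ΔV ≈ 239 GL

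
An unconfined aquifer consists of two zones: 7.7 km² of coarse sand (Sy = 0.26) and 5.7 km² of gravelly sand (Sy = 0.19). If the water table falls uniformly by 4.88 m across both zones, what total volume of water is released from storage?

A₁ = 7.7 km² = 7.7 × 10^6 m²; A₂ = 5.7 km² = 5.7 × 10^6 m²
ΔV₁ = 0.26 × 7.7 × 10^6 × 4.88 = 9.77 × 10^6 m³
ΔV₂ = 0.19 × 5.7 × 10^6 × 4.88 = 5.285 × 10^6 m³
ΔV = ΔV₁ + ΔV₂ = 1.505 × 10^7 m³

ΔV ≈ 1.51 × 10^7 m³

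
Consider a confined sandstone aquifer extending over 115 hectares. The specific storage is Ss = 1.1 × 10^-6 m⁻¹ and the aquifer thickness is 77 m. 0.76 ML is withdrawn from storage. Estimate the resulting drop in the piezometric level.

S = Ss × b = 1.1 × 10^-6 m⁻¹ × 77 m = 8.47 × 10^-5
A = 115 hectares = 1.15 × 10^6 m²
ΔV = 0.76 ML = 760 m³
Δh = ΔV / (S × A) = 760 m³ / (8.47 × 10^-5 × 1.15 × 10^6 m²) = 7.802 m

Δh ≈ 7.8 m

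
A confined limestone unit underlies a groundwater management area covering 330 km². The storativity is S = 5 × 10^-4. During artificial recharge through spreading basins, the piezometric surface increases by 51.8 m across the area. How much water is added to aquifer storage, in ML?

ΔV ≈ 8550 ML

A = 330 km² = 3.3 × 10^8 m²
ΔV = S × A × Δh = 5 × 10^-4 × 3.3 × 10^8 m² × 51.8 m = 8.547 × 10^6 m³
ΔV = 8.547 × 10^6 m³ = 8547 ML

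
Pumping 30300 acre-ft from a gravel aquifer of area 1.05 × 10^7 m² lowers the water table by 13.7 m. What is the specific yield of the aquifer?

ΔV = 30300 acre-ft = 3.737 × 10^7 m³
Sy = ΔV / (A × Δh) = 3.737 × 10^7 m³ / (1.05 × 10^7 m² × 13.7 m) = 0.2598

Sy ≈ 0.26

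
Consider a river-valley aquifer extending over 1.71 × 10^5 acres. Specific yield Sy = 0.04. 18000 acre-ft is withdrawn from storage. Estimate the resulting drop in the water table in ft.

A = 1.71 × 10^5 acres = 6.92 × 10^8 m²
ΔV = 18000 acre-ft = 2.22 × 10^7 m³
Δh = ΔV / (Sy × A) = 2.22 × 10^7 m³ / (0.04 × 6.92 × 10^8 m²) = 0.8021 m
Δh = 0.8021 m = 2.632 ft

Δh ≈ 2.63 ft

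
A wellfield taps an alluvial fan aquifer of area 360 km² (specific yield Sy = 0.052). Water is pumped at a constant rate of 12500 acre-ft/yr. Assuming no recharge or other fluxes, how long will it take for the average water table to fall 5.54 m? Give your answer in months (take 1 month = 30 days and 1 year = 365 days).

A = 360 km² = 3.6 × 10^8 m²
ΔV = Sy × A × Δh = 0.052 × 3.6 × 10^8 × 5.54 = 1.037 × 10^8 m³
Q = 12500 acre-ft/yr = 42240 m³/d
t = ΔV / Q = 1.037 × 10^8 m³ / 42240 m³/d = 2455 d
t = 2455 d ≈ 81.84 months

t ≈ 81.8 months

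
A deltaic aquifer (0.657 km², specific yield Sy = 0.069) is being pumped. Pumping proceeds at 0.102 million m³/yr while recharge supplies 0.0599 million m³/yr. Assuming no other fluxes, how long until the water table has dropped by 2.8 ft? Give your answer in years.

A = 0.657 km² = 6.57 × 10^5 m²
Δh = 2.8 ft = 0.8534 m
ΔV = Sy × A × Δh = 0.069 × 6.57 × 10^5 × 0.8534 = 38690 m³
Net withdrawal = 0.102 − 0.0599 = 0.0421 million m³/yr = 115.3 m³/d
t = ΔV / Q = 38690 m³ / 115.3 m³/d = 335.4 d
t = 335.4 d ≈ 0.919 years

t ≈ 0.919 years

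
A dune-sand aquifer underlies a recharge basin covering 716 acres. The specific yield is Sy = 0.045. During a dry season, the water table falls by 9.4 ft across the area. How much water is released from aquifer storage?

ΔV ≈ 3.74 × 10^5 m³

A = 716 acres = 2.898 × 10^6 m²
Δh = 9.4 ft = 2.865 m
ΔV = Sy × A × Δh = 0.045 × 2.898 × 10^6 m² × 2.865 m = 3.736 × 10^5 m³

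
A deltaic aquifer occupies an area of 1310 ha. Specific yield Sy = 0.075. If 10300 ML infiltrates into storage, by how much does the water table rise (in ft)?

A = 1310 ha = 1.31 × 10^7 m²
ΔV = 10300 ML = 1.03 × 10^7 m³
Δh = ΔV / (Sy × A) = 1.03 × 10^7 m³ / (0.075 × 1.31 × 10^7 m²) = 10.48 m
Δh = 10.48 m = 34.39 ft

Δh ≈ 34.4 ft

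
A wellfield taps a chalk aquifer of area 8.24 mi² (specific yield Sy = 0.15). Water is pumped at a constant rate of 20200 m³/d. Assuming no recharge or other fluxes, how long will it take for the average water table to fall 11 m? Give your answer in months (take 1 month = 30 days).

t ≈ 58.1 months

A = 8.24 mi² = 2.134 × 10^7 m²
ΔV = Sy × A × Δh = 0.15 × 2.134 × 10^7 × 11 = 3.521 × 10^7 m³
t = ΔV / Q = 3.521 × 10^7 m³ / 20200 m³/d = 1743 d
t = 1743 d ≈ 58.11 months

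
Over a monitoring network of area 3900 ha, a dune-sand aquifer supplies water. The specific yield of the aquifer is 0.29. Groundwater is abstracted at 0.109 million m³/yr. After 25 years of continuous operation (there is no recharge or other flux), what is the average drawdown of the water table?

A = 3900 ha = 3.9 × 10^7 m²
Q = 0.109 million m³/yr = 298.6 m³/d
t = 25 years = 9125 d
ΔV = Q × t = 298.6 m³/d × 9125 d = 2.725 × 10^6 m³
Δh = ΔV / (Sy × A) = 2.725 × 10^6 / (0.29 × 3.9 × 10^7) = 0.2409 m

Δh ≈ 0.241 m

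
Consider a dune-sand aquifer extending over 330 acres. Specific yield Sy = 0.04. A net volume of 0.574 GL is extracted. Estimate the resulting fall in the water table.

A = 330 acres = 1.335 × 10^6 m²
ΔV = 0.574 GL = 5.74 × 10^5 m³
Δh = ΔV / (Sy × A) = 5.74 × 10^5 m³ / (0.04 × 1.335 × 10^6 m²) = 10.75 m

Δh ≈ 10.7 m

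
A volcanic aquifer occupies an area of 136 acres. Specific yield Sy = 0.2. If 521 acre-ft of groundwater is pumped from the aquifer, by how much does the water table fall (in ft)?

A = 136 acres = 5.504 × 10^5 m²
ΔV = 521 acre-ft = 6.426 × 10^5 m³
Δh = ΔV / (Sy × A) = 6.426 × 10^5 m³ / (0.2 × 5.504 × 10^5 m²) = 5.838 m
Δh = 5.838 m = 19.15 ft

Δh ≈ 19.2 ft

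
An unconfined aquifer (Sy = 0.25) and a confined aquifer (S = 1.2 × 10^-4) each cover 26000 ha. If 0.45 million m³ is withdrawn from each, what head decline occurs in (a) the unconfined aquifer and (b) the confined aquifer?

Δh_u ≈ 0.00692 m; Δh_c ≈ 14.4 m

A = 26000 ha = 2.6 × 10^8 m²
ΔV = 0.45 million m³ = 4.5 × 10^5 m³
Unconfined: Δh_u = ΔV/(Sy·A) = 4.5 × 10^5/(0.25 × 2.6 × 10^8) = 0.006923 m
Confined: Δh_c = ΔV/(S·A) = 4.5 × 10^5/(1.2 × 10^-4 × 2.6 × 10^8) = 14.42 m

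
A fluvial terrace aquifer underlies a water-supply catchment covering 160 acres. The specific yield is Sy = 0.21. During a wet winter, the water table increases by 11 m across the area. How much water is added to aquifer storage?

A = 160 acres = 6.475 × 10^5 m²
ΔV = Sy × A × Δh = 0.21 × 6.475 × 10^5 m² × 11 m = 1.496 × 10^6 m³

ΔV ≈ 1.5 × 10^6 m³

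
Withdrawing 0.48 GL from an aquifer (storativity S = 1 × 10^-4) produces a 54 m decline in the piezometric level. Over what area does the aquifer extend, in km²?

ΔV = 0.48 GL = 4.8 × 10^5 m³
A = ΔV / (S × Δh) = 4.8 × 10^5 / (1 × 10^-4 × 54) = 8.889 × 10^7 m²
A = 8.889 × 10^7 m² = 88.89 km²

A ≈ 88.9 km²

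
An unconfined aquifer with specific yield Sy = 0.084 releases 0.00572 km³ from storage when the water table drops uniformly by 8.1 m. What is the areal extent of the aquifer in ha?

ΔV = 0.00572 km³ = 5.72 × 10^6 m³
A = ΔV / (Sy × Δh) = 5.72 × 10^6 / (0.084 × 8.1) = 8.407 × 10^6 m²
A = 8.407 × 10^6 m² = 840.7 ha

A ≈ 841 ha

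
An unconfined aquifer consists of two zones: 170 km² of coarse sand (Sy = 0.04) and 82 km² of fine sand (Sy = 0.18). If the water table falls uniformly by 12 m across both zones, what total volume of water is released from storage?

A₁ = 170 km² = 1.7 × 10^8 m²; A₂ = 82 km² = 8.2 × 10^7 m²
ΔV₁ = 0.04 × 1.7 × 10^8 × 12 = 8.16 × 10^7 m³
ΔV₂ = 0.18 × 8.2 × 10^7 × 12 = 1.771 × 10^8 m³
ΔV = ΔV₁ + ΔV₂ = 2.587 × 10^8 m³

ΔV ≈ 2.59 × 10^8 m³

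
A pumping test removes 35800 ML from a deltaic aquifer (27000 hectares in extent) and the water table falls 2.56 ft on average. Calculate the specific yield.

A = 27000 hectares = 2.7 × 10^8 m²
Δh = 2.56 ft = 0.7803 m
ΔV = 35800 ML = 3.58 × 10^7 m³
Sy = ΔV / (A × Δh) = 3.58 × 10^7 m³ / (2.7 × 10^8 m² × 0.7803 m) = 0.1699

Sy ≈ 0.17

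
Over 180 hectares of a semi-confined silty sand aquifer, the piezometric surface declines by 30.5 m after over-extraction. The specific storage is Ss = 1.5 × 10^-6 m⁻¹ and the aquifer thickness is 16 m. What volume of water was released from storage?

S = Ss × b = 1.5 × 10^-6 m⁻¹ × 16 m = 2.4 × 10^-5
A = 180 hectares = 1.8 × 10^6 m²
ΔV = S × A × Δh = 2.4 × 10^-5 × 1.8 × 10^6 m² × 30.5 m = 1318 m³

ΔV ≈ 1320 m³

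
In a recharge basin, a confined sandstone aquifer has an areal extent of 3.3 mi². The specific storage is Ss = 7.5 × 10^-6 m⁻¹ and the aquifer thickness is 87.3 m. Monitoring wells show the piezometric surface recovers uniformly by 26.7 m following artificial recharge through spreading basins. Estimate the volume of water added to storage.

ΔV ≈ 1.49 × 10^5 m³

S = Ss × b = 7.5 × 10^-6 m⁻¹ × 87.3 m = 6.547 × 10^-4
A = 3.3 mi² = 8.547 × 10^6 m²
ΔV = S × A × Δh = 6.547 × 10^-4 × 8.547 × 10^6 m² × 26.7 m = 1.494 × 10^5 m³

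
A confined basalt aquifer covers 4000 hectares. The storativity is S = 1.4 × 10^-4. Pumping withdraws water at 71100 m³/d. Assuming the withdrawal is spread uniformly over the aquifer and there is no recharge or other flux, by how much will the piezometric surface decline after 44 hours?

Δh ≈ 23.3 m

A = 4000 hectares = 4 × 10^7 m²
t = 44 hours = 1.833 d
ΔV = Q × t = 71100 m³/d × 1.833 d = 1.304 × 10^5 m³
Δh = ΔV / (S × A) = 1.304 × 10^5 / (1.4 × 10^-4 × 4 × 10^7) = 23.28 m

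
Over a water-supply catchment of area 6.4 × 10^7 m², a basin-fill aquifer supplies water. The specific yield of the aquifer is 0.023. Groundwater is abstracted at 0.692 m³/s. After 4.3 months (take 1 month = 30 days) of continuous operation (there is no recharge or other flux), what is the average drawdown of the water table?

Δh ≈ 5.24 m

Q = 0.692 m³/s = 59790 m³/d
t = 4.3 months = 129 d
ΔV = Q × t = 59790 m³/d × 129 d = 7.713 × 10^6 m³
Δh = ΔV / (Sy × A) = 7.713 × 10^6 / (0.023 × 6.4 × 10^7) = 5.24 m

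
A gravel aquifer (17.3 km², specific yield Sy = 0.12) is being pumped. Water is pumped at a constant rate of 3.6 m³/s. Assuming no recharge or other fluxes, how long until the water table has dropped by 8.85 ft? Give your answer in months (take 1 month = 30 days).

t ≈ 0.6 months

A = 17.3 km² = 1.73 × 10^7 m²
Δh = 8.85 ft = 2.697 m
ΔV = Sy × A × Δh = 0.12 × 1.73 × 10^7 × 2.697 = 5.6 × 10^6 m³
Q = 3.6 m³/s = 3.11 × 10^5 m³/d
t = ΔV / Q = 5.6 × 10^6 m³ / 3.11 × 10^5 m³/d = 18 d
t = 18 d ≈ 0.6001 months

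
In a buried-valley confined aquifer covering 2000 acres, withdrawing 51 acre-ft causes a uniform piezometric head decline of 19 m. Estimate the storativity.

A = 2000 acres = 8.094 × 10^6 m²
ΔV = 51 acre-ft = 62910 m³
S = ΔV / (A × Δh) = 62910 m³ / (8.094 × 10^6 m² × 19 m) = 4.091 × 10^-4

S ≈ 4.1 × 10^-4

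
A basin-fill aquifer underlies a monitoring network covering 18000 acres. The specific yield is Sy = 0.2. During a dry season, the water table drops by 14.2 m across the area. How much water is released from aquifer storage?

A = 18000 acres = 7.284 × 10^7 m²
ΔV = Sy × A × Δh = 0.2 × 7.284 × 10^7 m² × 14.2 m = 2.069 × 10^8 m³

ΔV ≈ 2.07 × 10^8 m³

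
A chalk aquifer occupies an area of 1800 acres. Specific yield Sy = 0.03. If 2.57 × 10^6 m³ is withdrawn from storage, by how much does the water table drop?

A = 1800 acres = 7.284 × 10^6 m²
Δh = ΔV / (Sy × A) = 2.57 × 10^6 m³ / (0.03 × 7.284 × 10^6 m²) = 11.76 m

Δh ≈ 11.8 m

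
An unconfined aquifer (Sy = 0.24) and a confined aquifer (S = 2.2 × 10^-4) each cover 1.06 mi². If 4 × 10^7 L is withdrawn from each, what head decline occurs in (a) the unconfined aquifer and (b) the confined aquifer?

Δh_u ≈ 0.0607 m; Δh_c ≈ 66.2 m

A = 1.06 mi² = 2.745 × 10^6 m²
ΔV = 4 × 10^7 L = 40000 m³
Unconfined: Δh_u = ΔV/(Sy·A) = 40000/(0.24 × 2.745 × 10^6) = 0.06071 m
Confined: Δh_c = ΔV/(S·A) = 40000/(2.2 × 10^-4 × 2.745 × 10^6) = 66.23 m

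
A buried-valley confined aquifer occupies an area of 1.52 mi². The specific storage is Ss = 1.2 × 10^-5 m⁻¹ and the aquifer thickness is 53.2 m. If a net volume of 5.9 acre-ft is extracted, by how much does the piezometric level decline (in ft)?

Δh ≈ 9.5 ft

S = Ss × b = 1.2 × 10^-5 m⁻¹ × 53.2 m = 6.384 × 10^-4
A = 1.52 mi² = 3.937 × 10^6 m²
ΔV = 5.9 acre-ft = 7278 m³
Δh = ΔV / (S × A) = 7278 m³ / (6.384 × 10^-4 × 3.937 × 10^6 m²) = 2.896 m
Δh = 2.896 m = 9.5 ft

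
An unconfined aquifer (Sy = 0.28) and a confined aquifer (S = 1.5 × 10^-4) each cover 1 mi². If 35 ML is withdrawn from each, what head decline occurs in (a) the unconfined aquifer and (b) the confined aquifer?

Δh_u ≈ 0.0483 m; Δh_c ≈ 90.1 m

A = 1 mi² = 2.59 × 10^6 m²
ΔV = 35 ML = 35000 m³
Unconfined: Δh_u = ΔV/(Sy·A) = 35000/(0.28 × 2.59 × 10^6) = 0.04826 m
Confined: Δh_c = ΔV/(S·A) = 35000/(1.5 × 10^-4 × 2.59 × 10^6) = 90.09 m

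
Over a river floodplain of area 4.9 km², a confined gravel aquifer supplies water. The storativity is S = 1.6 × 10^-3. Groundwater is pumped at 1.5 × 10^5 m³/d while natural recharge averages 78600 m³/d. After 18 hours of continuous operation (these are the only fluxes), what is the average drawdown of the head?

Δh ≈ 6.83 m

A = 4.9 km² = 4.9 × 10^6 m²
Net abstraction = 1.5 × 10^5 − 78600 = 71400 m³/d
t = 18 hours = 0.75 d
ΔV = Q × t = 71400 m³/d × 0.75 d = 53550 m³
Δh = ΔV / (S × A) = 53550 / (0.0016 × 4.9 × 10^6) = 6.83 m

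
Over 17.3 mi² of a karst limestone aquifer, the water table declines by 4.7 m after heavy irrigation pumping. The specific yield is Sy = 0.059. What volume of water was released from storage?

ΔV ≈ 1.24 × 10^7 m³

A = 17.3 mi² = 4.481 × 10^7 m²
ΔV = Sy × A × Δh = 0.059 × 4.481 × 10^7 m² × 4.7 m = 1.242 × 10^7 m³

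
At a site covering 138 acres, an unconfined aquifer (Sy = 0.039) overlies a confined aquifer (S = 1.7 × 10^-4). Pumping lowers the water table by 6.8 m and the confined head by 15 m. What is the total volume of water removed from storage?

ΔV ≈ 1.5 × 10^5 m³

A = 138 acres = 5.585 × 10^5 m²
Unconfined: ΔV_u = Sy × A × Δh_u = 0.039 × 5.585 × 10^5 × 6.8 = 1.481 × 10^5 m³
Confined: ΔV_c = S × A × Δh_c = 1.7 × 10^-4 × 5.585 × 10^5 × 15 = 1424 m³
Total ΔV = 1.481 × 10^5 + 1424 = 1.495 × 10^5 m³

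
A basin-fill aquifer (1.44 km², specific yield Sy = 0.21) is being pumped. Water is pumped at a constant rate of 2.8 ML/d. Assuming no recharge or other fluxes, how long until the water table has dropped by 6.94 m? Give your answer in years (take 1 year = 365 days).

A = 1.44 km² = 1.44 × 10^6 m²
ΔV = Sy × A × Δh = 0.21 × 1.44 × 10^6 × 6.94 = 2.099 × 10^6 m³
Q = 2.8 ML/d = 2800 m³/d
t = ΔV / Q = 2.099 × 10^6 m³ / 2800 m³/d = 749.5 d
t = 749.5 d ≈ 2.053 years

t ≈ 2.05 years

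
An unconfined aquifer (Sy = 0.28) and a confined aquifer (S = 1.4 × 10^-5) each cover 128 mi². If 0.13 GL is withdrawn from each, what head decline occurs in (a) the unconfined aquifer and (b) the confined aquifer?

Δh_u ≈ 0.0014 m; Δh_c ≈ 28 m

A = 128 mi² = 3.315 × 10^8 m²
ΔV = 0.13 GL = 1.3 × 10^5 m³
Unconfined: Δh_u = ΔV/(Sy·A) = 1.3 × 10^5/(0.28 × 3.315 × 10^8) = 0.0014 m
Confined: Δh_c = ΔV/(S·A) = 1.3 × 10^5/(1.4 × 10^-5 × 3.315 × 10^8) = 28.01 m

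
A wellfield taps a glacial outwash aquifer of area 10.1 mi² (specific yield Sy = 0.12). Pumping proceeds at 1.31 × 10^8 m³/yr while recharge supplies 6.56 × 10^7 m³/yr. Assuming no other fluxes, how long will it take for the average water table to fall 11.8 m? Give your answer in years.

t ≈ 0.566 years

A = 10.1 mi² = 2.616 × 10^7 m²
ΔV = Sy × A × Δh = 0.12 × 2.616 × 10^7 × 11.8 = 3.704 × 10^7 m³
Net withdrawal = 1.31 × 10^8 − 6.56 × 10^7 = 6.54 × 10^7 m³/yr = 1.792 × 10^5 m³/d
t = ΔV / Q = 3.704 × 10^7 m³ / 1.792 × 10^5 m³/d = 206.7 d
t = 206.7 d ≈ 0.5664 years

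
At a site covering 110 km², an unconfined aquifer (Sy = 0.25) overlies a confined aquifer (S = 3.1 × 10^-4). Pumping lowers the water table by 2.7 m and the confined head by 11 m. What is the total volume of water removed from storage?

A = 110 km² = 1.1 × 10^8 m²
Unconfined: ΔV_u = Sy × A × Δh_u = 0.25 × 1.1 × 10^8 × 2.7 = 7.425 × 10^7 m³
Confined: ΔV_c = S × A × Δh_c = 3.1 × 10^-4 × 1.1 × 10^8 × 11 = 3.751 × 10^5 m³
Total ΔV = 7.425 × 10^7 + 3.751 × 10^5 = 7.463 × 10^7 m³

ΔV ≈ 7.46 × 10^7 m³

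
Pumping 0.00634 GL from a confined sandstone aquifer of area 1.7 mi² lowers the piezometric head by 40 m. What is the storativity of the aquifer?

A = 1.7 mi² = 4.403 × 10^6 m²
ΔV = 0.00634 GL = 6340 m³
S = ΔV / (A × Δh) = 6340 m³ / (4.403 × 10^6 m² × 40 m) = 3.6 × 10^-5

S ≈ 3.6 × 10^-5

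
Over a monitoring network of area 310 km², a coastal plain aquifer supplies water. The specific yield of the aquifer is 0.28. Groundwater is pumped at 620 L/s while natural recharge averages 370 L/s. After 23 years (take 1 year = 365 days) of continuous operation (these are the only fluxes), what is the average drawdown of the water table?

Δh ≈ 2.09 m

A = 310 km² = 3.1 × 10^8 m²
Net abstraction = 620 − 370 = 250 L/s
Q_net = 250 L/s = 21600 m³/d
t = 23 years = 8395 d
ΔV = Q × t = 21600 m³/d × 8395 d = 1.813 × 10^8 m³
Δh = ΔV / (Sy × A) = 1.813 × 10^8 / (0.28 × 3.1 × 10^8) = 2.089 m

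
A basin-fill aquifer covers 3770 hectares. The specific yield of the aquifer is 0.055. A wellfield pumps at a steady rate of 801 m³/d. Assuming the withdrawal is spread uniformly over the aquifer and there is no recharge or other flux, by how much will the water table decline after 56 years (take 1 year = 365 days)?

A = 3770 hectares = 3.77 × 10^7 m²
t = 56 years = 20440 d
ΔV = Q × t = 801 m³/d × 20440 d = 1.637 × 10^7 m³
Δh = ΔV / (Sy × A) = 1.637 × 10^7 / (0.055 × 3.77 × 10^7) = 7.896 m

Δh ≈ 7.9 m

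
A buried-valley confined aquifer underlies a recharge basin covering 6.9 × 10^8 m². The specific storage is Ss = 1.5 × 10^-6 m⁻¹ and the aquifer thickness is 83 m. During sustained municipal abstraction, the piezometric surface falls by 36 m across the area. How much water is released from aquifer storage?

ΔV ≈ 3.09 × 10^6 m³

S = Ss × b = 1.5 × 10^-6 m⁻¹ × 83 m = 1.245 × 10^-4
ΔV = S × A × Δh = 1.245 × 10^-4 × 6.9 × 10^8 m² × 36 m = 3.093 × 10^6 m³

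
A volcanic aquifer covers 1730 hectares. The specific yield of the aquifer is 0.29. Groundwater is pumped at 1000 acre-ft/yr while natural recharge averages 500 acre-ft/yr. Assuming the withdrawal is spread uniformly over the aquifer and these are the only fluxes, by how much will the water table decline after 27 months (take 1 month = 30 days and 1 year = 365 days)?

Δh ≈ 0.273 m

A = 1730 hectares = 1.73 × 10^7 m²
Net abstraction = 1000 − 500 = 500 acre-ft/yr
Q_net = 500 acre-ft/yr = 1690 m³/d
t = 27 months = 810 d
ΔV = Q × t = 1690 m³/d × 810 d = 1.369 × 10^6 m³
Δh = ΔV / (Sy × A) = 1.369 × 10^6 / (0.29 × 1.73 × 10^7) = 0.2728 m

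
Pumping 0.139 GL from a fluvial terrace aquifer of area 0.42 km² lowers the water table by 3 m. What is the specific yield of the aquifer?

A = 0.42 km² = 4.2 × 10^5 m²
ΔV = 0.139 GL = 1.39 × 10^5 m³
Sy = ΔV / (A × Δh) = 1.39 × 10^5 m³ / (4.2 × 10^5 m² × 3 m) = 0.1103

Sy ≈ 0.11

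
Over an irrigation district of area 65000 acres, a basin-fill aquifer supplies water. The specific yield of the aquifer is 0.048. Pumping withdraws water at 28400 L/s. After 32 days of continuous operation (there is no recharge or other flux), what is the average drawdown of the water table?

Δh ≈ 6.22 m

A = 65000 acres = 2.63 × 10^8 m²
Q = 28400 L/s = 2.454 × 10^6 m³/d
ΔV = Q × t = 2.454 × 10^6 m³/d × 32 d = 7.852 × 10^7 m³
Δh = ΔV / (Sy × A) = 7.852 × 10^7 / (0.048 × 2.63 × 10^8) = 6.219 m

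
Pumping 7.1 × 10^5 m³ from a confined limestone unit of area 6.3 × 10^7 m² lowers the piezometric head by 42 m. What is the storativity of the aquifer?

S = ΔV / (A × Δh) = 7.1 × 10^5 m³ / (6.3 × 10^7 m² × 42 m) = 2.683 × 10^-4

S ≈ 2.7 × 10^-4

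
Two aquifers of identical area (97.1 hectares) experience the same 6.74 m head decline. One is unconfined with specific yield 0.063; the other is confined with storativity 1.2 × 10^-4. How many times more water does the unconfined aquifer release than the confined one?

ΔV_u / ΔV_c ≈ 525

A = 97.1 hectares = 9.71 × 10^5 m²
Unconfined: ΔV_u = Sy × A × Δh = 0.063 × 9.71 × 10^5 × 6.74 = 4.123 × 10^5 m³
Confined: ΔV_c = S × A × Δh = 1.2 × 10^-4 × 9.71 × 10^5 × 6.74 = 785.3 m³
Ratio = ΔV_u / ΔV_c = Sy / S = 0.063 / 1.2 × 10^-4 = 525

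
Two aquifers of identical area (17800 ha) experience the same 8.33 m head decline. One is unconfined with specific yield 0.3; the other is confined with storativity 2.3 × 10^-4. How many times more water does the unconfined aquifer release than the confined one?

ΔV_u / ΔV_c ≈ 1300

A = 17800 ha = 1.78 × 10^8 m²
Unconfined: ΔV_u = Sy × A × Δh = 0.3 × 1.78 × 10^8 × 8.33 = 4.448 × 10^8 m³
Confined: ΔV_c = S × A × Δh = 2.3 × 10^-4 × 1.78 × 10^8 × 8.33 = 3.41 × 10^5 m³
Ratio = ΔV_u / ΔV_c = Sy / S = 0.3 / 2.3 × 10^-4 = 1304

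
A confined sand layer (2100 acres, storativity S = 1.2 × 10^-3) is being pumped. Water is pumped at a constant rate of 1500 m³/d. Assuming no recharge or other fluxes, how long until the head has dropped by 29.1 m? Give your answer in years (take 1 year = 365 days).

t ≈ 0.542 years

A = 2100 acres = 8.498 × 10^6 m²
ΔV = S × A × Δh = 0.0012 × 8.498 × 10^6 × 29.1 = 2.968 × 10^5 m³
t = ΔV / Q = 2.968 × 10^5 m³ / 1500 m³/d = 197.8 d
t = 197.8 d ≈ 0.542 years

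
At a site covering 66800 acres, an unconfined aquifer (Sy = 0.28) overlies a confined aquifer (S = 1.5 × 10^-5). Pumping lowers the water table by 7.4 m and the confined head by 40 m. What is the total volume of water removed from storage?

A = 66800 acres = 2.703 × 10^8 m²
Unconfined: ΔV_u = Sy × A × Δh_u = 0.28 × 2.703 × 10^8 × 7.4 = 5.601 × 10^8 m³
Confined: ΔV_c = S × A × Δh_c = 1.5 × 10^-5 × 2.703 × 10^8 × 40 = 1.622 × 10^5 m³
Total ΔV = 5.601 × 10^8 + 1.622 × 10^5 = 5.603 × 10^8 m³

ΔV ≈ 5.6 × 10^8 m³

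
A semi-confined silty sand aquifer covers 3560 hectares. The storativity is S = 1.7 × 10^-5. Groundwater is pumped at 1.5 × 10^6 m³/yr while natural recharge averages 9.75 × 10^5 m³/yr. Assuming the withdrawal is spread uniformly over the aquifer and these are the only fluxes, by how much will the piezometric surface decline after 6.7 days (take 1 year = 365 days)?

A = 3560 hectares = 3.56 × 10^7 m²
Net abstraction = 1.5 × 10^6 − 9.75 × 10^5 = 5.25 × 10^5 m³/yr
Q_net = 5.25 × 10^5 m³/yr = 1438 m³/d
ΔV = Q × t = 1438 m³/d × 6.7 d = 9637 m³
Δh = ΔV / (S × A) = 9637 / (1.7 × 10^-5 × 3.56 × 10^7) = 15.92 m

Δh ≈ 15.9 m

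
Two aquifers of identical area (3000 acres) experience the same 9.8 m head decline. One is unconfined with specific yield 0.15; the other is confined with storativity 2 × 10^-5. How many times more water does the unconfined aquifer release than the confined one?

ΔV_u / ΔV_c ≈ 7500

A = 3000 acres = 1.214 × 10^7 m²
Unconfined: ΔV_u = Sy × A × Δh = 0.15 × 1.214 × 10^7 × 9.8 = 1.785 × 10^7 m³
Confined: ΔV_c = S × A × Δh = 2 × 10^-5 × 1.214 × 10^7 × 9.8 = 2380 m³
Ratio = ΔV_u / ΔV_c = Sy / S = 0.15 / 2 × 10^-5 = 7500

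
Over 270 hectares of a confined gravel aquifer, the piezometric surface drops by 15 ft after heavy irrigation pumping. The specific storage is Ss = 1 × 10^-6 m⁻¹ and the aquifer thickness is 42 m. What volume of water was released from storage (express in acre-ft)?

S = Ss × b = 1 × 10^-6 m⁻¹ × 42 m = 4.2 × 10^-5
A = 270 hectares = 2.7 × 10^6 m²
Δh = 15 ft = 4.572 m
ΔV = S × A × Δh = 4.2 × 10^-5 × 2.7 × 10^6 m² × 4.572 m = 518.5 m³
ΔV = 518.5 m³ = 0.4203 acre-ft

ΔV ≈ 0.42 acre-ft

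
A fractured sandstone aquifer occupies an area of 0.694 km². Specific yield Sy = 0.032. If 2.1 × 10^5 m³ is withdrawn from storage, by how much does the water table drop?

Δh ≈ 9.46 m

A = 0.694 km² = 6.94 × 10^5 m²
Δh = ΔV / (Sy × A) = 2.1 × 10^5 m³ / (0.032 × 6.94 × 10^5 m²) = 9.456 m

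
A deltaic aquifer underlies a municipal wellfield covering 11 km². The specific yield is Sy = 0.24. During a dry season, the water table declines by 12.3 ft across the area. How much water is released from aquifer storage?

A = 11 km² = 1.1 × 10^7 m²
Δh = 12.3 ft = 3.749 m
ΔV = Sy × A × Δh = 0.24 × 1.1 × 10^7 m² × 3.749 m = 9.897 × 10^6 m³

ΔV ≈ 9.9 × 10^6 m³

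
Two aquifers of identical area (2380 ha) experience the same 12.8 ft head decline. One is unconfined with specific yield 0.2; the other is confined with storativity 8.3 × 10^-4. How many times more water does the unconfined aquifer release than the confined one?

ΔV_u / ΔV_c ≈ 241

A = 2380 ha = 2.38 × 10^7 m²
Δh = 12.8 ft = 3.901 m
Unconfined: ΔV_u = Sy × A × Δh = 0.2 × 2.38 × 10^7 × 3.901 = 1.857 × 10^7 m³
Confined: ΔV_c = S × A × Δh = 8.3 × 10^-4 × 2.38 × 10^7 × 3.901 = 77070 m³
Ratio = ΔV_u / ΔV_c = Sy / S = 0.2 / 8.3 × 10^-4 = 241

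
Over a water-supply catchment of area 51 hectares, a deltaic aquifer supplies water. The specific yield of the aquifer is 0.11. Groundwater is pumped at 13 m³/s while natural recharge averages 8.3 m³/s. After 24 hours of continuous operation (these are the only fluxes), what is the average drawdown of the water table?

Δh ≈ 7.24 m

A = 51 hectares = 5.1 × 10^5 m²
Net abstraction = 13 − 8.3 = 4.7 m³/s
Q_net = 4.7 m³/s = 4.061 × 10^5 m³/d
t = 24 hours = 1 d
ΔV = Q × t = 4.061 × 10^5 m³/d × 1 d = 4.061 × 10^5 m³
Δh = ΔV / (Sy × A) = 4.061 × 10^5 / (0.11 × 5.1 × 10^5) = 7.239 m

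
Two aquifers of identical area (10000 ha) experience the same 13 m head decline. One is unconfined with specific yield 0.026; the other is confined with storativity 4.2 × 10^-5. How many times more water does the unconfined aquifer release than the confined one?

ΔV_u / ΔV_c ≈ 619

A = 10000 ha = 1 × 10^8 m²
Unconfined: ΔV_u = Sy × A × Δh = 0.026 × 1 × 10^8 × 13 = 3.38 × 10^7 m³
Confined: ΔV_c = S × A × Δh = 4.2 × 10^-5 × 1 × 10^8 × 13 = 54600 m³
Ratio = ΔV_u / ΔV_c = Sy / S = 0.026 / 4.2 × 10^-5 = 619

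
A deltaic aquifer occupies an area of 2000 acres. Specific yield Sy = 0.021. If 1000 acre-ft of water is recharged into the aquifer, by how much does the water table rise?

Δh ≈ 7.26 m

A = 2000 acres = 8.094 × 10^6 m²
ΔV = 1000 acre-ft = 1.233 × 10^6 m³
Δh = ΔV / (Sy × A) = 1.233 × 10^6 m³ / (0.021 × 8.094 × 10^6 m²) = 7.257 m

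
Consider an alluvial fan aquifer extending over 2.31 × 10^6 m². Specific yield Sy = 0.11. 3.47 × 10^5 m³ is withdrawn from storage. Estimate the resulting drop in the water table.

Δh = ΔV / (Sy × A) = 3.47 × 10^5 m³ / (0.11 × 2.31 × 10^6 m²) = 1.366 m

Δh ≈ 1.37 m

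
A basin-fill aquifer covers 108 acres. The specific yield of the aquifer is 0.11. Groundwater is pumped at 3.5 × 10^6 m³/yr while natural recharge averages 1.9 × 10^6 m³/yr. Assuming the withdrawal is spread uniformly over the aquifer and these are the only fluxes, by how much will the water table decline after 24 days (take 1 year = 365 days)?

A = 108 acres = 4.371 × 10^5 m²
Net abstraction = 3.5 × 10^6 − 1.9 × 10^6 = 1.6 × 10^6 m³/yr
Q_net = 1.6 × 10^6 m³/yr = 4384 m³/d
ΔV = Q × t = 4384 m³/d × 24 d = 1.052 × 10^5 m³
Δh = ΔV / (Sy × A) = 1.052 × 10^5 / (0.11 × 4.371 × 10^5) = 2.188 m

Δh ≈ 2.19 m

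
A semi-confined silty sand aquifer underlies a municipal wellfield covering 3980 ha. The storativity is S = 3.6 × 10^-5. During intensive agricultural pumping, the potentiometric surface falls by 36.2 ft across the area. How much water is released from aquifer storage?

ΔV ≈ 15800 m³

A = 3980 ha = 3.98 × 10^7 m²
Δh = 36.2 ft = 11.03 m
ΔV = S × A × Δh = 3.6 × 10^-5 × 3.98 × 10^7 m² × 11.03 m = 15810 m³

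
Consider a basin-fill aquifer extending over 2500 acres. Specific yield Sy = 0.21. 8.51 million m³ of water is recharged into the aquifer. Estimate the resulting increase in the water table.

A = 2500 acres = 1.012 × 10^7 m²
ΔV = 8.51 million m³ = 8.51 × 10^6 m³
Δh = ΔV / (Sy × A) = 8.51 × 10^6 m³ / (0.21 × 1.012 × 10^7 m²) = 4.005 m

Δh ≈ 4.01 m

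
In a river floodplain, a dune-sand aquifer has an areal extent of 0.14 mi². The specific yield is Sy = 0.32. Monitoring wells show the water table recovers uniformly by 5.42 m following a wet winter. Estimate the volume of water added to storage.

ΔV ≈ 6.29 × 10^5 m³

A = 0.14 mi² = 3.626 × 10^5 m²
ΔV = Sy × A × Δh = 0.32 × 3.626 × 10^5 m² × 5.42 m = 6.289 × 10^5 m³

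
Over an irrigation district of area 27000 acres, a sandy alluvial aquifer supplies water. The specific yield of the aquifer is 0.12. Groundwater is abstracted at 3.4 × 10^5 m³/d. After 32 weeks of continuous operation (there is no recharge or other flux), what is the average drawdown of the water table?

A = 27000 acres = 1.093 × 10^8 m²
t = 32 weeks = 224 d
ΔV = Q × t = 3.4 × 10^5 m³/d × 224 d = 7.616 × 10^7 m³
Δh = ΔV / (Sy × A) = 7.616 × 10^7 / (0.12 × 1.093 × 10^8) = 5.809 m

Δh ≈ 5.81 m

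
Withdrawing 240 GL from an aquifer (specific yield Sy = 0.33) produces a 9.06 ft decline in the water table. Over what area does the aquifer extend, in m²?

Δh = 9.06 ft = 2.761 m
ΔV = 240 GL = 2.4 × 10^8 m³
A = ΔV / (Sy × Δh) = 2.4 × 10^8 / (0.33 × 2.761) = 2.634 × 10^8 m²

A ≈ 2.63 × 10^8 m²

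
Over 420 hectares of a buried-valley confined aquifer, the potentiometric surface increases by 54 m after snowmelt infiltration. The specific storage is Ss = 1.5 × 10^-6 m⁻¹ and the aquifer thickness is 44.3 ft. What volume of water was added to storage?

ΔV ≈ 4590 m³

b = 44.3 ft = 13.5 m
S = Ss × b = 1.5 × 10^-6 m⁻¹ × 13.5 m = 2.025 × 10^-5
A = 420 hectares = 4.2 × 10^6 m²
ΔV = S × A × Δh = 2.025 × 10^-5 × 4.2 × 10^6 m² × 54 m = 4594 m³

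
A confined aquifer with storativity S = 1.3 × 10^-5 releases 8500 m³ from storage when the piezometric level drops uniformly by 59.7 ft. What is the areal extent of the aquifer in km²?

Δh = 59.7 ft = 18.2 m
A = ΔV / (S × Δh) = 8500 / (1.3 × 10^-5 × 18.2) = 3.593 × 10^7 m²
A = 3.593 × 10^7 m² = 35.93 km²

A ≈ 35.9 km²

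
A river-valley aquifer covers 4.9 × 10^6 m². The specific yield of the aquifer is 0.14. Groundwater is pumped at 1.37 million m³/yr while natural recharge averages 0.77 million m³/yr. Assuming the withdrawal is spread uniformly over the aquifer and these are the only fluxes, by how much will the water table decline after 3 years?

Net abstraction = 1.37 − 0.77 = 0.6 million m³/yr
Q_net = 0.6 million m³/yr = 1644 m³/d
t = 3 years = 1095 d
ΔV = Q × t = 1644 m³/d × 1095 d = 1.8 × 10^6 m³
Δh = ΔV / (Sy × A) = 1.8 × 10^6 / (0.14 × 4.9 × 10^6) = 2.624 m

Δh ≈ 2.62 m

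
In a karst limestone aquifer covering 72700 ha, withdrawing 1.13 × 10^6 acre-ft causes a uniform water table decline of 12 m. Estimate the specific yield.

Sy ≈ 0.16

A = 72700 ha = 7.27 × 10^8 m²
ΔV = 1.13 × 10^6 acre-ft = 1.394 × 10^9 m³
Sy = ΔV / (A × Δh) = 1.394 × 10^9 m³ / (7.27 × 10^8 m² × 12 m) = 0.1598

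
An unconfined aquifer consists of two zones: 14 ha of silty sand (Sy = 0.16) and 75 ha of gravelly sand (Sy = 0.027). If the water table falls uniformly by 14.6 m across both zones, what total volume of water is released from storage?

ΔV ≈ 6.23 × 10^5 m³

A₁ = 14 ha = 1.4 × 10^5 m²; A₂ = 75 ha = 7.5 × 10^5 m²
ΔV₁ = 0.16 × 1.4 × 10^5 × 14.6 = 3.27 × 10^5 m³
ΔV₂ = 0.027 × 7.5 × 10^5 × 14.6 = 2.957 × 10^5 m³
ΔV = ΔV₁ + ΔV₂ = 6.227 × 10^5 m³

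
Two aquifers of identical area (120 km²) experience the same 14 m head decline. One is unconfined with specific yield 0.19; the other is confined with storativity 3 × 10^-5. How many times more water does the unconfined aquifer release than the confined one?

A = 120 km² = 1.2 × 10^8 m²
Unconfined: ΔV_u = Sy × A × Δh = 0.19 × 1.2 × 10^8 × 14 = 3.192 × 10^8 m³
Confined: ΔV_c = S × A × Δh = 3 × 10^-5 × 1.2 × 10^8 × 14 = 50400 m³
Ratio = ΔV_u / ΔV_c = Sy / S = 0.19 / 3 × 10^-5 = 6333

ΔV_u / ΔV_c ≈ 6330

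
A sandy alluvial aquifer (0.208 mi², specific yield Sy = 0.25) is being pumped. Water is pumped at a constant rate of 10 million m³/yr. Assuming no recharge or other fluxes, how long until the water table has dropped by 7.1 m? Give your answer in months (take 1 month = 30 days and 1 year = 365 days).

t ≈ 1.16 months

A = 0.208 mi² = 5.387 × 10^5 m²
ΔV = Sy × A × Δh = 0.25 × 5.387 × 10^5 × 7.1 = 9.562 × 10^5 m³
Q = 10 million m³/yr = 27400 m³/d
t = ΔV / Q = 9.562 × 10^5 m³ / 27400 m³/d = 34.9 d
t = 34.9 d ≈ 1.163 months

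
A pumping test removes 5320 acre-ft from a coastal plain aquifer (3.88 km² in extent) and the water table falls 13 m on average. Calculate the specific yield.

A = 3.88 km² = 3.88 × 10^6 m²
ΔV = 5320 acre-ft = 6.562 × 10^6 m³
Sy = ΔV / (A × Δh) = 6.562 × 10^6 m³ / (3.88 × 10^6 m² × 13 m) = 0.1301

Sy ≈ 0.13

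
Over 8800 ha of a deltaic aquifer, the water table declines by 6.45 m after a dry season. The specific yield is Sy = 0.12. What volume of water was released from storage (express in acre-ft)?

ΔV ≈ 55200 acre-ft

A = 8800 ha = 8.8 × 10^7 m²
ΔV = Sy × A × Δh = 0.12 × 8.8 × 10^7 m² × 6.45 m = 6.811 × 10^7 m³
ΔV = 6.811 × 10^7 m³ = 55220 acre-ft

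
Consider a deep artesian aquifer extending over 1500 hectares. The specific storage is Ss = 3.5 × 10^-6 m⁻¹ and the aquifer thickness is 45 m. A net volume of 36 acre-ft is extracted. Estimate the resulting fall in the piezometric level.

S = Ss × b = 3.5 × 10^-6 m⁻¹ × 45 m = 1.575 × 10^-4
A = 1500 hectares = 1.5 × 10^7 m²
ΔV = 36 acre-ft = 44410 m³
Δh = ΔV / (S × A) = 44410 m³ / (1.575 × 10^-4 × 1.5 × 10^7 m²) = 18.8 m

Δh ≈ 18.8 m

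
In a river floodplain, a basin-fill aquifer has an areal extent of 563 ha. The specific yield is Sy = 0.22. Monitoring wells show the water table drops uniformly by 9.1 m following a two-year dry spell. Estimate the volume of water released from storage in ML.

A = 563 ha = 5.63 × 10^6 m²
ΔV = Sy × A × Δh = 0.22 × 5.63 × 10^6 m² × 9.1 m = 1.127 × 10^7 m³
ΔV = 1.127 × 10^7 m³ = 11270 ML

ΔV ≈ 11300 ML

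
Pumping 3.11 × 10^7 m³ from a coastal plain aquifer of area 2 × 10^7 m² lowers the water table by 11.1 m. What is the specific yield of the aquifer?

Sy = ΔV / (A × Δh) = 3.11 × 10^7 m³ / (2 × 10^7 m² × 11.1 m) = 0.1401

Sy ≈ 0.14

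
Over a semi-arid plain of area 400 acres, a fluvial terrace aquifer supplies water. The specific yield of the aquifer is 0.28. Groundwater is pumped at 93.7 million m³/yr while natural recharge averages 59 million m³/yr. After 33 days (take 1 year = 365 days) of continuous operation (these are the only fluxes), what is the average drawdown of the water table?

A = 400 acres = 1.619 × 10^6 m²
Net abstraction = 93.7 − 59 = 34.7 million m³/yr
Q_net = 34.7 million m³/yr = 95070 m³/d
ΔV = Q × t = 95070 m³/d × 33 d = 3.137 × 10^6 m³
Δh = ΔV / (Sy × A) = 3.137 × 10^6 / (0.28 × 1.619 × 10^6) = 6.922 m

Δh ≈ 6.92 m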